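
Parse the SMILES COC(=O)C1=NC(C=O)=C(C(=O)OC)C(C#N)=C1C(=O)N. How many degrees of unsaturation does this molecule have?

10

Molecular formula: C12H9N3O6.
DoU = (2C + 2 + N − H − X) / 2, where X is the halogen count and O/S are ignored.
    = (2·12 + 2 + 3 − 9 − 0) / 2 = 20 / 2 = 10.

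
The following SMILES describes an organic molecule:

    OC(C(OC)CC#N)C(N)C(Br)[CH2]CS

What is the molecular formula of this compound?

Walk through each heavy atom and fill implicit hydrogens from standard valence (C 4, N 3, O 2, S 2, halogen 1):
  atom 1: O, bond orders sum to 1 (valence 2) → 1 H
  atom 2: C, bond orders sum to 3 (valence 4) → 1 H
  atom 3: C, bond orders sum to 3 (valence 4) → 1 H
  atom 4: O, bond orders sum to 2 (valence 2) → 0 H
  atom 5: C, bond orders sum to 1 (valence 4) → 3 H
  atom 6: C, bond orders sum to 2 (valence 4) → 2 H
  atom 7: C, bond orders sum to 4 (valence 4) → 0 H
  atom 8: N, bond orders sum to 3 (valence 3) → 0 H
  atom 9: C, bond orders sum to 3 (valence 4) → 1 H
  atom 10: N, bond orders sum to 1 (valence 3) → 2 H
  atom 11: C, bond orders sum to 3 (valence 4) → 1 H
  atom 12: Br (halogen, monovalent) → 0 H
  atom 13: C with explicit H count 2
  atom 14: C, bond orders sum to 2 (valence 4) → 2 H
  atom 15: S, bond orders sum to 1 (valence 2) → 1 H
Totals → C:9, H:17, Br:1, N:2, O:2, S:1.
In Hill order: C9H17BrN2O2S.

C9H17BrN2O2S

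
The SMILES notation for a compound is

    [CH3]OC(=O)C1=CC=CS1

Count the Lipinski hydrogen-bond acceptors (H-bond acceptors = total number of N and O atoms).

N atoms: 0; O atoms: 2.
Lipinski HBA = 0 + 2 = 2.

2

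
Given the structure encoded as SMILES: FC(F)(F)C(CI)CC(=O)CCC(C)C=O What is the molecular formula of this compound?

C10H14F3IO2

Walk through each heavy atom and fill implicit hydrogens from standard valence (C 4, N 3, O 2, S 2, halogen 1):
  atom 1: F (halogen, monovalent) → 0 H
  atom 2: C, bond orders sum to 4 (valence 4) → 0 H
  atom 3: F (halogen, monovalent) → 0 H
  atom 4: F (halogen, monovalent) → 0 H
  atom 5: C, bond orders sum to 3 (valence 4) → 1 H
  atom 6: C, bond orders sum to 2 (valence 4) → 2 H
  atom 7: I (halogen, monovalent) → 0 H
  atom 8: C, bond orders sum to 2 (valence 4) → 2 H
  atom 9: C, bond orders sum to 4 (valence 4) → 0 H
  atom 10: O, bond orders sum to 2 (valence 2) → 0 H
  atom 11: C, bond orders sum to 2 (valence 4) → 2 H
  atom 12: C, bond orders sum to 2 (valence 4) → 2 H
  atom 13: C, bond orders sum to 3 (valence 4) → 1 H
  atom 14: C, bond orders sum to 1 (valence 4) → 3 H
  atom 15: C, bond orders sum to 3 (valence 4) → 1 H
  atom 16: O, bond orders sum to 2 (valence 2) → 0 H
Totals → C:10, H:14, F:3, I:1, O:2.
In Hill order: C10H14F3IO2.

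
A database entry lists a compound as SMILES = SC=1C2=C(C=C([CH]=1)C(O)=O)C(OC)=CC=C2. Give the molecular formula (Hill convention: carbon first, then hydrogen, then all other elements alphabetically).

C12H10O3S

Walk through each heavy atom and fill implicit hydrogens from standard valence (C 4, N 3, O 2, S 2, halogen 1):
  atom 1: S, bond orders sum to 1 (valence 2) → 1 H
  atom 2: C, bond orders sum to 4 (valence 4) → 0 H
  atom 3: C, bond orders sum to 4 (valence 4) → 0 H
  atom 4: C, bond orders sum to 4 (valence 4) → 0 H
  atom 5: C, bond orders sum to 3 (valence 4) → 1 H
  atom 6: C, bond orders sum to 4 (valence 4) → 0 H
  atom 7: C with explicit H count 1
  atom 8: C, bond orders sum to 4 (valence 4) → 0 H
  atom 9: O, bond orders sum to 1 (valence 2) → 1 H
  atom 10: O, bond orders sum to 2 (valence 2) → 0 H
  atom 11: C, bond orders sum to 4 (valence 4) → 0 H
  atom 12: O, bond orders sum to 2 (valence 2) → 0 H
  atom 13: C, bond orders sum to 1 (valence 4) → 3 H
  atom 14: C, bond orders sum to 3 (valence 4) → 1 H
  atom 15: C, bond orders sum to 3 (valence 4) → 1 H
  atom 16: C, bond orders sum to 3 (valence 4) → 1 H
Totals → C:12, H:10, O:3, S:1.
In Hill order: C12H10O3S.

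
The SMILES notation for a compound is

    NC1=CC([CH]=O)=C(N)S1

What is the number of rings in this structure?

1

In SMILES, each pair of matching ring-closure digits denotes one ring-closing bond; the number of such bonds equals the number of independent rings.
Ring-closure bonds here: 1.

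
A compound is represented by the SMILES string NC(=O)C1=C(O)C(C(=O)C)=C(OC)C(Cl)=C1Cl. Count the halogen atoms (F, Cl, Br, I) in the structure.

Halogen atoms appear at heavy-atom positions 15, 17 (2×Cl).
Other groups present: 1 amide, 1 ether, 1 hydroxyl, 1 ketone.
Halogen count: 2.

2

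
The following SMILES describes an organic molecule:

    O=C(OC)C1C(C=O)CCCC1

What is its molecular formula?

Walk through each heavy atom and fill implicit hydrogens from standard valence (C 4, N 3, O 2, S 2, halogen 1):
  atom 1: O, bond orders sum to 2 (valence 2) → 0 H
  atom 2: C, bond orders sum to 4 (valence 4) → 0 H
  atom 3: O, bond orders sum to 2 (valence 2) → 0 H
  atom 4: C, bond orders sum to 1 (valence 4) → 3 H
  atom 5: C, bond orders sum to 3 (valence 4) → 1 H
  atom 6: C, bond orders sum to 3 (valence 4) → 1 H
  atom 7: C, bond orders sum to 3 (valence 4) → 1 H
  atom 8: O, bond orders sum to 2 (valence 2) → 0 H
  atom 9: C, bond orders sum to 2 (valence 4) → 2 H
  atom 10: C, bond orders sum to 2 (valence 4) → 2 H
  atom 11: C, bond orders sum to 2 (valence 4) → 2 H
  atom 12: C, bond orders sum to 2 (valence 4) → 2 H
Totals → C:9, H:14, O:3.

C9H14O3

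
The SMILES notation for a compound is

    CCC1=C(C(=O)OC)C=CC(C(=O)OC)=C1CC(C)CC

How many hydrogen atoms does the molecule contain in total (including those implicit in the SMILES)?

Walk through each heavy atom and fill implicit hydrogens from standard valence (C 4, N 3, O 2, S 2, halogen 1):
  atom 1: C, bond orders sum to 1 (valence 4) → 3 H
  atom 2: C, bond orders sum to 2 (valence 4) → 2 H
  atom 3: C, bond orders sum to 4 (valence 4) → 0 H
  atom 4: C, bond orders sum to 4 (valence 4) → 0 H
  atom 5: C, bond orders sum to 4 (valence 4) → 0 H
  atom 6: O, bond orders sum to 2 (valence 2) → 0 H
  atom 7: O, bond orders sum to 2 (valence 2) → 0 H
  atom 8: C, bond orders sum to 1 (valence 4) → 3 H
  atom 9: C, bond orders sum to 3 (valence 4) → 1 H
  atom 10: C, bond orders sum to 3 (valence 4) → 1 H
  atom 11: C, bond orders sum to 4 (valence 4) → 0 H
  atom 12: C, bond orders sum to 4 (valence 4) → 0 H
  atom 13: O, bond orders sum to 2 (valence 2) → 0 H
  atom 14: O, bond orders sum to 2 (valence 2) → 0 H
  atom 15: C, bond orders sum to 1 (valence 4) → 3 H
  atom 16: C, bond orders sum to 4 (valence 4) → 0 H
  atom 17: C, bond orders sum to 2 (valence 4) → 2 H
  atom 18: C, bond orders sum to 3 (valence 4) → 1 H
  atom 19: C, bond orders sum to 1 (valence 4) → 3 H
  atom 20: C, bond orders sum to 2 (valence 4) → 2 H
  atom 21: C, bond orders sum to 1 (valence 4) → 3 H
Total hydrogens: 24.

24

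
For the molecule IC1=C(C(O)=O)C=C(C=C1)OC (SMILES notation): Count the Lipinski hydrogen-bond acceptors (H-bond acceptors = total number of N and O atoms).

3

N atoms: 0; O atoms: 3.
Lipinski HBA = 0 + 3 = 3.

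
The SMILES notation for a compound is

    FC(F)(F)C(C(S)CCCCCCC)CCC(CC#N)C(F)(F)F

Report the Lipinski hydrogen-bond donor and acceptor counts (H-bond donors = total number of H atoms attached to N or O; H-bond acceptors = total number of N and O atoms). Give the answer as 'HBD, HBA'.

0, 1

Donors: find every N or O and count the H atoms it carries.
  atom 20 (N): bond orders sum to 3 → 0 H
Lipinski HBD = 0.
Acceptors: N atoms = 1, O atoms = 0 → HBA = 1.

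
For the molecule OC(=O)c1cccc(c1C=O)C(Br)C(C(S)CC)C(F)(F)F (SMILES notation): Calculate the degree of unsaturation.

Molecular formula: C14H14BrF3O3S.
DoU = (2C + 2 + N − H − X) / 2, where X is the halogen count and O/S are ignored.
    = (2·14 + 2 + 0 − 14 − 4) / 2 = 12 / 2 = 6.

6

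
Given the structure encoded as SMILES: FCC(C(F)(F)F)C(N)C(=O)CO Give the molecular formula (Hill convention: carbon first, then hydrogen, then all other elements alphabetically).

C6H9F4NO2

Walk through each heavy atom and fill implicit hydrogens from standard valence (C 4, N 3, O 2, S 2, halogen 1):
  atom 1: F (halogen, monovalent) → 0 H
  atom 2: C, bond orders sum to 2 (valence 4) → 2 H
  atom 3: C, bond orders sum to 3 (valence 4) → 1 H
  atom 4: C, bond orders sum to 4 (valence 4) → 0 H
  atom 5: F (halogen, monovalent) → 0 H
  atom 6: F (halogen, monovalent) → 0 H
  atom 7: F (halogen, monovalent) → 0 H
  atom 8: C, bond orders sum to 3 (valence 4) → 1 H
  atom 9: N, bond orders sum to 1 (valence 3) → 2 H
  atom 10: C, bond orders sum to 4 (valence 4) → 0 H
  atom 11: O, bond orders sum to 2 (valence 2) → 0 H
  atom 12: C, bond orders sum to 2 (valence 4) → 2 H
  atom 13: O, bond orders sum to 1 (valence 2) → 1 H
Totals → C:6, H:9, F:4, N:1, O:2.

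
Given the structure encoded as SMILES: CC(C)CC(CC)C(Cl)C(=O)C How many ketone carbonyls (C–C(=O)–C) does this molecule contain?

1

The ketone motif appears at heavy-atom position 10 in the SMILES.
Ketone count: 1.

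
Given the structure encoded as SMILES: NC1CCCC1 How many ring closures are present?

In SMILES, each pair of matching ring-closure digits denotes one ring-closing bond; the number of such bonds equals the number of independent rings.
Ring-closure bonds here: 1.

1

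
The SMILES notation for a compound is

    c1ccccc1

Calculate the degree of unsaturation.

4

Molecular formula: C6H6.
DoU = (2C + 2 + N − H − X) / 2, where X is the halogen count and O/S are ignored.
    = (2·6 + 2 + 0 − 6 − 0) / 2 = 8 / 2 = 4.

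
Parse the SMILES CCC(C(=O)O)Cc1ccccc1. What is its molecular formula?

C11H14O2

Walk through each heavy atom and fill implicit hydrogens from standard valence (C 4, N 3, O 2, S 2, halogen 1); for lowercase aromatic atoms, an aromatic c carries 1 H when it has two neighbours and 0 H with three, and aromatic n carries 0 H:
  atom 1: C, bond orders sum to 1 (valence 4) → 3 H
  atom 2: C, bond orders sum to 2 (valence 4) → 2 H
  atom 3: C, bond orders sum to 3 (valence 4) → 1 H
  atom 4: C, bond orders sum to 4 (valence 4) → 0 H
  atom 5: O, bond orders sum to 2 (valence 2) → 0 H
  atom 6: O, bond orders sum to 1 (valence 2) → 1 H
  atom 7: C, bond orders sum to 2 (valence 4) → 2 H
  atom 8: aromatic c, 3 neighbours → 0 H
  atom 9: aromatic c, 2 neighbours → 1 H
  atom 10: aromatic c, 2 neighbours → 1 H
  atom 11: aromatic c, 2 neighbours → 1 H
  atom 12: aromatic c, 2 neighbours → 1 H
  atom 13: aromatic c, 2 neighbours → 1 H
Totals → C:11, H:14, O:2.
In Hill order: C11H14O2.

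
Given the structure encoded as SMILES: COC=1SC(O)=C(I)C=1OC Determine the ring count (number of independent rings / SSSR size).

In SMILES, each pair of matching ring-closure digits denotes one ring-closing bond; the number of such bonds equals the number of independent rings.
Ring-closure bonds here: 1.

1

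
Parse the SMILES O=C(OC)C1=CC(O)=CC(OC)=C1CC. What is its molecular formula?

Walk through each heavy atom and fill implicit hydrogens from standard valence (C 4, N 3, O 2, S 2, halogen 1):
  atom 1: O, bond orders sum to 2 (valence 2) → 0 H
  atom 2: C, bond orders sum to 4 (valence 4) → 0 H
  atom 3: O, bond orders sum to 2 (valence 2) → 0 H
  atom 4: C, bond orders sum to 1 (valence 4) → 3 H
  atom 5: C, bond orders sum to 4 (valence 4) → 0 H
  atom 6: C, bond orders sum to 3 (valence 4) → 1 H
  atom 7: C, bond orders sum to 4 (valence 4) → 0 H
  atom 8: O, bond orders sum to 1 (valence 2) → 1 H
  atom 9: C, bond orders sum to 3 (valence 4) → 1 H
  atom 10: C, bond orders sum to 4 (valence 4) → 0 H
  atom 11: O, bond orders sum to 2 (valence 2) → 0 H
  atom 12: C, bond orders sum to 1 (valence 4) → 3 H
  atom 13: C, bond orders sum to 4 (valence 4) → 0 H
  atom 14: C, bond orders sum to 2 (valence 4) → 2 H
  atom 15: C, bond orders sum to 1 (valence 4) → 3 H
Totals → C:11, H:14, O:4.

C11H14O4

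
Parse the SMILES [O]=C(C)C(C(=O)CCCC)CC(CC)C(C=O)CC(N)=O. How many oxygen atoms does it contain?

4

Scan the SMILES for O atoms (remember two-letter symbols like Cl and Br are single atoms).
Oxygen count: 4.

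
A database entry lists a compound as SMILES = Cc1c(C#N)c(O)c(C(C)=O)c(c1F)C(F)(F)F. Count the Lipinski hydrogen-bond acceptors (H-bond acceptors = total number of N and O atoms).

3

N atoms: 1; O atoms: 2.
Lipinski HBA = 1 + 2 = 3.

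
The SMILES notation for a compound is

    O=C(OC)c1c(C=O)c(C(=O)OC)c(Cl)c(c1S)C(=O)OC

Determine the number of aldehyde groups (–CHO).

The aldehyde motif appears at heavy-atom position 7 in the SMILES.
Other groups present: 3 ester, 1 thiol.
Aldehyde count: 1.

1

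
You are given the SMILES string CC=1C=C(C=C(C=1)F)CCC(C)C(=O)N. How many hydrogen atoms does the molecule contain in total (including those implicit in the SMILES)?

Walk through each heavy atom and fill implicit hydrogens from standard valence (C 4, N 3, O 2, S 2, halogen 1):
  atom 1: C, bond orders sum to 1 (valence 4) → 3 H
  atom 2: C, bond orders sum to 4 (valence 4) → 0 H
  atom 3: C, bond orders sum to 3 (valence 4) → 1 H
  atom 4: C, bond orders sum to 4 (valence 4) → 0 H
  atom 5: C, bond orders sum to 3 (valence 4) → 1 H
  atom 6: C, bond orders sum to 4 (valence 4) → 0 H
  atom 7: C, bond orders sum to 3 (valence 4) → 1 H
  atom 8: F (halogen, monovalent) → 0 H
  atom 9: C, bond orders sum to 2 (valence 4) → 2 H
  atom 10: C, bond orders sum to 2 (valence 4) → 2 H
  atom 11: C, bond orders sum to 3 (valence 4) → 1 H
  atom 12: C, bond orders sum to 1 (valence 4) → 3 H
  atom 13: C, bond orders sum to 4 (valence 4) → 0 H
  atom 14: O, bond orders sum to 2 (valence 2) → 0 H
  atom 15: N, bond orders sum to 1 (valence 3) → 2 H
Total hydrogens: 16.

16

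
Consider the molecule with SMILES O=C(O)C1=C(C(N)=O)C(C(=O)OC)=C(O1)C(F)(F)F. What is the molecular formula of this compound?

C9H6F3NO6

Walk through each heavy atom and fill implicit hydrogens from standard valence (C 4, N 3, O 2, S 2, halogen 1):
  atom 1: O, bond orders sum to 2 (valence 2) → 0 H
  atom 2: C, bond orders sum to 4 (valence 4) → 0 H
  atom 3: O, bond orders sum to 1 (valence 2) → 1 H
  atom 4: C, bond orders sum to 4 (valence 4) → 0 H
  atom 5: C, bond orders sum to 4 (valence 4) → 0 H
  atom 6: C, bond orders sum to 4 (valence 4) → 0 H
  atom 7: N, bond orders sum to 1 (valence 3) → 2 H
  atom 8: O, bond orders sum to 2 (valence 2) → 0 H
  atom 9: C, bond orders sum to 4 (valence 4) → 0 H
  atom 10: C, bond orders sum to 4 (valence 4) → 0 H
  atom 11: O, bond orders sum to 2 (valence 2) → 0 H
  atom 12: O, bond orders sum to 2 (valence 2) → 0 H
  atom 13: C, bond orders sum to 1 (valence 4) → 3 H
  atom 14: C, bond orders sum to 4 (valence 4) → 0 H
  atom 15: O, bond orders sum to 2 (valence 2) → 0 H
  atom 16: C, bond orders sum to 4 (valence 4) → 0 H
  atom 17: F (halogen, monovalent) → 0 H
  atom 18: F (halogen, monovalent) → 0 H
  atom 19: F (halogen, monovalent) → 0 H
Totals → C:9, H:6, F:3, N:1, O:6.
In Hill order: C9H6F3NO6.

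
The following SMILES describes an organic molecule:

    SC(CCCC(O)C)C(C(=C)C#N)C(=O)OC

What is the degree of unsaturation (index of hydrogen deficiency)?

Degree of unsaturation = (number of rings) + (number of π bonds).
Ring closures in the SMILES: 0.
π bonds: 2 double bonds (each 1 DoU), 1 triple bond (each 2 DoU) → 4 DoU from unsaturation.
Total DoU = 0 + 4 = 4.

4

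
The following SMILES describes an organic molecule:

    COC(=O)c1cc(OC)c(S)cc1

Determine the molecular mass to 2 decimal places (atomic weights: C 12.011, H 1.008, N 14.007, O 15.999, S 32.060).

First, the molecular formula is C9H10O3S (counting implicit H from valence).
  C: 9 × 12.011 = 108.099
  H: 10 × 1.008 = 10.080
  O: 3 × 15.999 = 47.997
  S: 1 × 32.060 = 32.060
Sum: 9×12.011 + 10×1.008 + 3×15.999 + 1×32.060 = 198.236 → 198.24 g/mol.

198.24 g/mol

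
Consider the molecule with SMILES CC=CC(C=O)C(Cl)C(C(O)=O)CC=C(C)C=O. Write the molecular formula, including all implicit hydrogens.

C13H17ClO4

Walk through each heavy atom and fill implicit hydrogens from standard valence (C 4, N 3, O 2, S 2, halogen 1):
  atom 1: C, bond orders sum to 1 (valence 4) → 3 H
  atom 2: C, bond orders sum to 3 (valence 4) → 1 H
  atom 3: C, bond orders sum to 3 (valence 4) → 1 H
  atom 4: C, bond orders sum to 3 (valence 4) → 1 H
  atom 5: C, bond orders sum to 3 (valence 4) → 1 H
  atom 6: O, bond orders sum to 2 (valence 2) → 0 H
  atom 7: C, bond orders sum to 3 (valence 4) → 1 H
  atom 8: Cl (halogen, monovalent) → 0 H
  atom 9: C, bond orders sum to 3 (valence 4) → 1 H
  atom 10: C, bond orders sum to 4 (valence 4) → 0 H
  atom 11: O, bond orders sum to 1 (valence 2) → 1 H
  atom 12: O, bond orders sum to 2 (valence 2) → 0 H
  atom 13: C, bond orders sum to 2 (valence 4) → 2 H
  atom 14: C, bond orders sum to 3 (valence 4) → 1 H
  atom 15: C, bond orders sum to 4 (valence 4) → 0 H
  atom 16: C, bond orders sum to 1 (valence 4) → 3 H
  atom 17: C, bond orders sum to 3 (valence 4) → 1 H
  atom 18: O, bond orders sum to 2 (valence 2) → 0 H
Totals → C:13, H:17, Cl:1, O:4.
In Hill order: C13H17ClO4.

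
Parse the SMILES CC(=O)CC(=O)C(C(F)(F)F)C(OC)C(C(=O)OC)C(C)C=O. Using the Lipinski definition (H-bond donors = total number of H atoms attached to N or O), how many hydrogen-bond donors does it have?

Donors: find every N or O and count the H atoms it carries.
  atom 3 (O): bond orders sum to 2 → 0 H
  atom 6 (O): bond orders sum to 2 → 0 H
  atom 13 (O): bond orders sum to 2 → 0 H
  atom 17 (O): bond orders sum to 2 → 0 H
  atom 18 (O): bond orders sum to 2 → 0 H
  atom 23 (O): bond orders sum to 2 → 0 H
Lipinski HBD = 0.

0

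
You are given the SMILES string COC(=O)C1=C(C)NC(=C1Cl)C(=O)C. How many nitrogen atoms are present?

1

Scan the SMILES for N atoms (remember two-letter symbols like Cl and Br are single atoms).
Nitrogen count: 1.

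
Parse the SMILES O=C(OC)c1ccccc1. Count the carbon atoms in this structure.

8

Count every carbon token in the SMILES (each C, including those in ring-closure positions and inside branches).
Carbon count: 8.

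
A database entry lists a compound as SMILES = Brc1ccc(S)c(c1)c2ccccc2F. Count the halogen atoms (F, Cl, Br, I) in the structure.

Halogen atoms appear at heavy-atom positions 1, 15 (1×Br, 1×F).
Other groups present: 1 thiol.
Halogen count: 2.

2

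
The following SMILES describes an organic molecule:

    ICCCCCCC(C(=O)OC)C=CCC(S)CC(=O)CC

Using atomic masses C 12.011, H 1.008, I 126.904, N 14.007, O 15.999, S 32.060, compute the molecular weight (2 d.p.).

440.38 g/mol

First, the molecular formula is C17H29IO3S (counting implicit H from valence).
  C: 17 × 12.011 = 204.187
  H: 29 × 1.008 = 29.232
  I: 1 × 126.904 = 126.904
  O: 3 × 15.999 = 47.997
  S: 1 × 32.060 = 32.060
Sum: 17×12.011 + 29×1.008 + 1×126.904 + 3×15.999 + 1×32.060 = 440.380 → 440.38 g/mol.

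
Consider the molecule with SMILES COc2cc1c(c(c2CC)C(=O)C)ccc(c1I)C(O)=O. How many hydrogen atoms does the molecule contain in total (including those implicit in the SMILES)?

15

Walk through each heavy atom and fill implicit hydrogens from standard valence (C 4, N 3, O 2, S 2, halogen 1); for lowercase aromatic atoms, an aromatic c carries 1 H when it has two neighbours and 0 H with three, and aromatic n carries 0 H:
  atom 1: C, bond orders sum to 1 (valence 4) → 3 H
  atom 2: O, bond orders sum to 2 (valence 2) → 0 H
  atom 3: aromatic c, 3 neighbours → 0 H
  atom 4: aromatic c, 2 neighbours → 1 H
  atom 5: aromatic c, 3 neighbours → 0 H
  atom 6: aromatic c, 3 neighbours → 0 H
  atom 7: aromatic c, 3 neighbours → 0 H
  atom 8: aromatic c, 3 neighbours → 0 H
  atom 9: C, bond orders sum to 2 (valence 4) → 2 H
  atom 10: C, bond orders sum to 1 (valence 4) → 3 H
  atom 11: C, bond orders sum to 4 (valence 4) → 0 H
  atom 12: O, bond orders sum to 2 (valence 2) → 0 H
  atom 13: C, bond orders sum to 1 (valence 4) → 3 H
  atom 14: aromatic c, 2 neighbours → 1 H
  atom 15: aromatic c, 2 neighbours → 1 H
  atom 16: aromatic c, 3 neighbours → 0 H
  atom 17: aromatic c, 3 neighbours → 0 H
  atom 18: I (halogen, monovalent) → 0 H
  atom 19: C, bond orders sum to 4 (valence 4) → 0 H
  atom 20: O, bond orders sum to 1 (valence 2) → 1 H
  atom 21: O, bond orders sum to 2 (valence 2) → 0 H
Total hydrogens: 15.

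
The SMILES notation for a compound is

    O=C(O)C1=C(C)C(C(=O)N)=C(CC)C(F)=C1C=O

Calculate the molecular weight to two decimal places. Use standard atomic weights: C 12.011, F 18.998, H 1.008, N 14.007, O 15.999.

253.23 g/mol

First, the molecular formula is C12H12FNO4 (counting implicit H from valence).
  C: 12 × 12.011 = 144.132
  F: 1 × 18.998 = 18.998
  H: 12 × 1.008 = 12.096
  N: 1 × 14.007 = 14.007
  O: 4 × 15.999 = 63.996
Sum: 12×12.011 + 1×18.998 + 12×1.008 + 1×14.007 + 4×15.999 = 253.229 → 253.23 g/mol.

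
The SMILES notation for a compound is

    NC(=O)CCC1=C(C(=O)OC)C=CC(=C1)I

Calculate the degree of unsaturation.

Degree of unsaturation = (number of rings) + (number of π bonds).
Ring closures in the SMILES: 1.
π bonds: 5 double bonds (each 1 DoU) → 5 DoU from unsaturation.
Total DoU = 1 + 5 = 6.

6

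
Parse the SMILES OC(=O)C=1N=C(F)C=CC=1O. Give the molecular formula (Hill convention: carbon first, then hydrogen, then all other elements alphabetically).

C6H4FNO3

Walk through each heavy atom and fill implicit hydrogens from standard valence (C 4, N 3, O 2, S 2, halogen 1):
  atom 1: O, bond orders sum to 1 (valence 2) → 1 H
  atom 2: C, bond orders sum to 4 (valence 4) → 0 H
  atom 3: O, bond orders sum to 2 (valence 2) → 0 H
  atom 4: C, bond orders sum to 4 (valence 4) → 0 H
  atom 5: N, bond orders sum to 3 (valence 3) → 0 H
  atom 6: C, bond orders sum to 4 (valence 4) → 0 H
  atom 7: F (halogen, monovalent) → 0 H
  atom 8: C, bond orders sum to 3 (valence 4) → 1 H
  atom 9: C, bond orders sum to 3 (valence 4) → 1 H
  atom 10: C, bond orders sum to 4 (valence 4) → 0 H
  atom 11: O, bond orders sum to 1 (valence 2) → 1 H
Totals → C:6, H:4, F:1, N:1, O:3.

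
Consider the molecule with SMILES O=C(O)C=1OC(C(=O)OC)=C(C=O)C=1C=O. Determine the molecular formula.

C9H6O7

Walk through each heavy atom and fill implicit hydrogens from standard valence (C 4, N 3, O 2, S 2, halogen 1):
  atom 1: O, bond orders sum to 2 (valence 2) → 0 H
  atom 2: C, bond orders sum to 4 (valence 4) → 0 H
  atom 3: O, bond orders sum to 1 (valence 2) → 1 H
  atom 4: C, bond orders sum to 4 (valence 4) → 0 H
  atom 5: O, bond orders sum to 2 (valence 2) → 0 H
  atom 6: C, bond orders sum to 4 (valence 4) → 0 H
  atom 7: C, bond orders sum to 4 (valence 4) → 0 H
  atom 8: O, bond orders sum to 2 (valence 2) → 0 H
  atom 9: O, bond orders sum to 2 (valence 2) → 0 H
  atom 10: C, bond orders sum to 1 (valence 4) → 3 H
  atom 11: C, bond orders sum to 4 (valence 4) → 0 H
  atom 12: C, bond orders sum to 3 (valence 4) → 1 H
  atom 13: O, bond orders sum to 2 (valence 2) → 0 H
  atom 14: C, bond orders sum to 4 (valence 4) → 0 H
  atom 15: C, bond orders sum to 3 (valence 4) → 1 H
  atom 16: O, bond orders sum to 2 (valence 2) → 0 H
Totals → C:9, H:6, O:7.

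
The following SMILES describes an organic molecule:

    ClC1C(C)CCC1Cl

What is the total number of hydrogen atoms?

Walk through each heavy atom and fill implicit hydrogens from standard valence (C 4, N 3, O 2, S 2, halogen 1):
  atom 1: Cl (halogen, monovalent) → 0 H
  atom 2: C, bond orders sum to 3 (valence 4) → 1 H
  atom 3: C, bond orders sum to 3 (valence 4) → 1 H
  atom 4: C, bond orders sum to 1 (valence 4) → 3 H
  atom 5: C, bond orders sum to 2 (valence 4) → 2 H
  atom 6: C, bond orders sum to 2 (valence 4) → 2 H
  atom 7: C, bond orders sum to 3 (valence 4) → 1 H
  atom 8: Cl (halogen, monovalent) → 0 H
Total hydrogens: 10.

10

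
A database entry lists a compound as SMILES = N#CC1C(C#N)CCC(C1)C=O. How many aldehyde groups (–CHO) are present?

The aldehyde motif appears at heavy-atom position 11 in the SMILES.
Other groups present: 2 nitrile.
Aldehyde count: 1.

1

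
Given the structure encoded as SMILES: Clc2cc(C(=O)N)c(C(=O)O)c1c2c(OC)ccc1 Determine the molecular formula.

Walk through each heavy atom and fill implicit hydrogens from standard valence (C 4, N 3, O 2, S 2, halogen 1); for lowercase aromatic atoms, an aromatic c carries 1 H when it has two neighbours and 0 H with three, and aromatic n carries 0 H:
  atom 1: Cl (halogen, monovalent) → 0 H
  atom 2: aromatic c, 3 neighbours → 0 H
  atom 3: aromatic c, 2 neighbours → 1 H
  atom 4: aromatic c, 3 neighbours → 0 H
  atom 5: C, bond orders sum to 4 (valence 4) → 0 H
  atom 6: O, bond orders sum to 2 (valence 2) → 0 H
  atom 7: N, bond orders sum to 1 (valence 3) → 2 H
  atom 8: aromatic c, 3 neighbours → 0 H
  atom 9: C, bond orders sum to 4 (valence 4) → 0 H
  atom 10: O, bond orders sum to 2 (valence 2) → 0 H
  atom 11: O, bond orders sum to 1 (valence 2) → 1 H
  atom 12: aromatic c, 3 neighbours → 0 H
  atom 13: aromatic c, 3 neighbours → 0 H
  atom 14: aromatic c, 3 neighbours → 0 H
  atom 15: O, bond orders sum to 2 (valence 2) → 0 H
  atom 16: C, bond orders sum to 1 (valence 4) → 3 H
  atom 17: aromatic c, 2 neighbours → 1 H
  atom 18: aromatic c, 2 neighbours → 1 H
  atom 19: aromatic c, 2 neighbours → 1 H
Totals → C:13, H:10, Cl:1, N:1, O:4.
In Hill order: C13H10ClNO4.

C13H10ClNO4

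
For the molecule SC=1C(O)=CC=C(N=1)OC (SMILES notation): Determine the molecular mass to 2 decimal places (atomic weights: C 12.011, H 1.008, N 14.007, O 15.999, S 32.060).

First, the molecular formula is C6H7NO2S (counting implicit H from valence).
  C: 6 × 12.011 = 72.066
  H: 7 × 1.008 = 7.056
  N: 1 × 14.007 = 14.007
  O: 2 × 15.999 = 31.998
  S: 1 × 32.060 = 32.060
Sum: 6×12.011 + 7×1.008 + 1×14.007 + 2×15.999 + 1×32.060 = 157.187 → 157.19 g/mol.

157.19 g/mol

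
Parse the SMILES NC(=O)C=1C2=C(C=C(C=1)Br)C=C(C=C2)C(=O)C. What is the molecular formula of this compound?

C13H10BrNO2

Walk through each heavy atom and fill implicit hydrogens from standard valence (C 4, N 3, O 2, S 2, halogen 1):
  atom 1: N, bond orders sum to 1 (valence 3) → 2 H
  atom 2: C, bond orders sum to 4 (valence 4) → 0 H
  atom 3: O, bond orders sum to 2 (valence 2) → 0 H
  atom 4: C, bond orders sum to 4 (valence 4) → 0 H
  atom 5: C, bond orders sum to 4 (valence 4) → 0 H
  atom 6: C, bond orders sum to 4 (valence 4) → 0 H
  atom 7: C, bond orders sum to 3 (valence 4) → 1 H
  atom 8: C, bond orders sum to 4 (valence 4) → 0 H
  atom 9: C, bond orders sum to 3 (valence 4) → 1 H
  atom 10: Br (halogen, monovalent) → 0 H
  atom 11: C, bond orders sum to 3 (valence 4) → 1 H
  atom 12: C, bond orders sum to 4 (valence 4) → 0 H
  atom 13: C, bond orders sum to 3 (valence 4) → 1 H
  atom 14: C, bond orders sum to 3 (valence 4) → 1 H
  atom 15: C, bond orders sum to 4 (valence 4) → 0 H
  atom 16: O, bond orders sum to 2 (valence 2) → 0 H
  atom 17: C, bond orders sum to 1 (valence 4) → 3 H
Totals → C:13, H:10, Br:1, N:1, O:2.
In Hill order: C13H10BrNO2.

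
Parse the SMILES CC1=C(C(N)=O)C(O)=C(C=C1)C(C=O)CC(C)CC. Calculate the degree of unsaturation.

6

Degree of unsaturation = (number of rings) + (number of π bonds).
Ring closures in the SMILES: 1.
π bonds: 5 double bonds (each 1 DoU) → 5 DoU from unsaturation.
Total DoU = 1 + 5 = 6.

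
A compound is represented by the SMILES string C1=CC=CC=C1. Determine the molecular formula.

C6H6

Walk through each heavy atom and fill implicit hydrogens from standard valence (C 4, N 3, O 2, S 2, halogen 1):
  atom 1: C, bond orders sum to 3 (valence 4) → 1 H
  atom 2: C, bond orders sum to 3 (valence 4) → 1 H
  atom 3: C, bond orders sum to 3 (valence 4) → 1 H
  atom 4: C, bond orders sum to 3 (valence 4) → 1 H
  atom 5: C, bond orders sum to 3 (valence 4) → 1 H
  atom 6: C, bond orders sum to 3 (valence 4) → 1 H
Totals → C:6, H:6.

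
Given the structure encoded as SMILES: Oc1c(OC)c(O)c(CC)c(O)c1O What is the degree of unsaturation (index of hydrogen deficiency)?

4

Molecular formula: C9H12O5.
DoU = (2C + 2 + N − H − X) / 2, where X is the halogen count and O/S are ignored.
    = (2·9 + 2 + 0 − 12 − 0) / 2 = 8 / 2 = 4.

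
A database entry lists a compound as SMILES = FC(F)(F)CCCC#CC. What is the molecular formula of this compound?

Walk through each heavy atom and fill implicit hydrogens from standard valence (C 4, N 3, O 2, S 2, halogen 1):
  atom 1: F (halogen, monovalent) → 0 H
  atom 2: C, bond orders sum to 4 (valence 4) → 0 H
  atom 3: F (halogen, monovalent) → 0 H
  atom 4: F (halogen, monovalent) → 0 H
  atom 5: C, bond orders sum to 2 (valence 4) → 2 H
  atom 6: C, bond orders sum to 2 (valence 4) → 2 H
  atom 7: C, bond orders sum to 2 (valence 4) → 2 H
  atom 8: C, bond orders sum to 4 (valence 4) → 0 H
  atom 9: C, bond orders sum to 4 (valence 4) → 0 H
  atom 10: C, bond orders sum to 1 (valence 4) → 3 H
Totals → C:7, H:9, F:3.
In Hill order: C7H9F3.

C7H9F3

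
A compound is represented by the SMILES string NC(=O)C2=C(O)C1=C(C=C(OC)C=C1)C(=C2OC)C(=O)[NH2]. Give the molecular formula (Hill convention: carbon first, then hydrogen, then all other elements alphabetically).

Walk through each heavy atom and fill implicit hydrogens from standard valence (C 4, N 3, O 2, S 2, halogen 1):
  atom 1: N, bond orders sum to 1 (valence 3) → 2 H
  atom 2: C, bond orders sum to 4 (valence 4) → 0 H
  atom 3: O, bond orders sum to 2 (valence 2) → 0 H
  atom 4: C, bond orders sum to 4 (valence 4) → 0 H
  atom 5: C, bond orders sum to 4 (valence 4) → 0 H
  atom 6: O, bond orders sum to 1 (valence 2) → 1 H
  atom 7: C, bond orders sum to 4 (valence 4) → 0 H
  atom 8: C, bond orders sum to 4 (valence 4) → 0 H
  atom 9: C, bond orders sum to 3 (valence 4) → 1 H
  atom 10: C, bond orders sum to 4 (valence 4) → 0 H
  atom 11: O, bond orders sum to 2 (valence 2) → 0 H
  atom 12: C, bond orders sum to 1 (valence 4) → 3 H
  atom 13: C, bond orders sum to 3 (valence 4) → 1 H
  atom 14: C, bond orders sum to 3 (valence 4) → 1 H
  atom 15: C, bond orders sum to 4 (valence 4) → 0 H
  atom 16: C, bond orders sum to 4 (valence 4) → 0 H
  atom 17: O, bond orders sum to 2 (valence 2) → 0 H
  atom 18: C, bond orders sum to 1 (valence 4) → 3 H
  atom 19: C, bond orders sum to 4 (valence 4) → 0 H
  atom 20: O, bond orders sum to 2 (valence 2) → 0 H
  atom 21: N with explicit H count 2
Totals → C:14, H:14, N:2, O:5.

C14H14N2O5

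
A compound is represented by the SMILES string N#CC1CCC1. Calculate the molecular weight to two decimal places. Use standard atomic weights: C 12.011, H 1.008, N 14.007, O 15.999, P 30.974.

81.12 g/mol

First, the molecular formula is C5H7N (counting implicit H from valence).
  C: 5 × 12.011 = 60.055
  H: 7 × 1.008 = 7.056
  N: 1 × 14.007 = 14.007
Sum: 5×12.011 + 7×1.008 + 1×14.007 = 81.118 → 81.12 g/mol.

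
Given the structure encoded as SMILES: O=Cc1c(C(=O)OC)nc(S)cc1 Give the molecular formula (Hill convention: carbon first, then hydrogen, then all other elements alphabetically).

C8H7NO3S

Walk through each heavy atom and fill implicit hydrogens from standard valence (C 4, N 3, O 2, S 2, halogen 1); for lowercase aromatic atoms, an aromatic c carries 1 H when it has two neighbours and 0 H with three, and aromatic n carries 0 H:
  atom 1: O, bond orders sum to 2 (valence 2) → 0 H
  atom 2: C, bond orders sum to 3 (valence 4) → 1 H
  atom 3: aromatic c, 3 neighbours → 0 H
  atom 4: aromatic c, 3 neighbours → 0 H
  atom 5: C, bond orders sum to 4 (valence 4) → 0 H
  atom 6: O, bond orders sum to 2 (valence 2) → 0 H
  atom 7: O, bond orders sum to 2 (valence 2) → 0 H
  atom 8: C, bond orders sum to 1 (valence 4) → 3 H
  atom 9: aromatic n, 2 neighbours → 0 H
  atom 10: aromatic c, 3 neighbours → 0 H
  atom 11: S, bond orders sum to 1 (valence 2) → 1 H
  atom 12: aromatic c, 2 neighbours → 1 H
  atom 13: aromatic c, 2 neighbours → 1 H
Totals → C:8, H:7, N:1, O:3, S:1.
In Hill order: C8H7NO3S.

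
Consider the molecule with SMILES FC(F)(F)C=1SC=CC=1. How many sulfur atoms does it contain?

Scan the SMILES for S atoms (remember two-letter symbols like Cl and Br are single atoms).
Sulfur count: 1.

1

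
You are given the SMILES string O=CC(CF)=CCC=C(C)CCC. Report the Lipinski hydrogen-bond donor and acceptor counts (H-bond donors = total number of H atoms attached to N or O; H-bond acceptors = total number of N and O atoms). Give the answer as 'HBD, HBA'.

Donors: find every N or O and count the H atoms it carries.
  atom 1 (O): bond orders sum to 2 → 0 H
Lipinski HBD = 0.
Acceptors: N atoms = 0, O atoms = 1 → HBA = 1.

0, 1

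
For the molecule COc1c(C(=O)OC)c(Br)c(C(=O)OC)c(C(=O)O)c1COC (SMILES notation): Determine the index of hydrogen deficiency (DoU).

7

Molecular formula: C14H15BrO8.
DoU = (2C + 2 + N − H − X) / 2, where X is the halogen count and O/S are ignored.
    = (2·14 + 2 + 0 − 15 − 1) / 2 = 14 / 2 = 7.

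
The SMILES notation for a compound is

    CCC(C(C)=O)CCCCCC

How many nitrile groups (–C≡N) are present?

0

Scan the SMILES for the nitrile motif — none present.
Groups that are present: 1 ketone.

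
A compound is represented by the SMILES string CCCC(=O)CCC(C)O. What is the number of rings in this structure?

0

In SMILES, each pair of matching ring-closure digits denotes one ring-closing bond; the number of such bonds equals the number of independent rings.
Ring-closure bonds here: 0.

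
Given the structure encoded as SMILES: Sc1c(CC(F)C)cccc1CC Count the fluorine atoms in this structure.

1

Scan the SMILES for F atoms (remember two-letter symbols like Cl and Br are single atoms).
Fluorine count: 1.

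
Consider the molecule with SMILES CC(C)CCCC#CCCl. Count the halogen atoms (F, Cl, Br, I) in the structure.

Halogen atoms appear at heavy-atom position 10 (1×Cl).
Other groups present: 1 alkyne.
Halogen count: 1.

1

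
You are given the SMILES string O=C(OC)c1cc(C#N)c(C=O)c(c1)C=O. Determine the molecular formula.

Walk through each heavy atom and fill implicit hydrogens from standard valence (C 4, N 3, O 2, S 2, halogen 1); for lowercase aromatic atoms, an aromatic c carries 1 H when it has two neighbours and 0 H with three, and aromatic n carries 0 H:
  atom 1: O, bond orders sum to 2 (valence 2) → 0 H
  atom 2: C, bond orders sum to 4 (valence 4) → 0 H
  atom 3: O, bond orders sum to 2 (valence 2) → 0 H
  atom 4: C, bond orders sum to 1 (valence 4) → 3 H
  atom 5: aromatic c, 3 neighbours → 0 H
  atom 6: aromatic c, 2 neighbours → 1 H
  atom 7: aromatic c, 3 neighbours → 0 H
  atom 8: C, bond orders sum to 4 (valence 4) → 0 H
  atom 9: N, bond orders sum to 3 (valence 3) → 0 H
  atom 10: aromatic c, 3 neighbours → 0 H
  atom 11: C, bond orders sum to 3 (valence 4) → 1 H
  atom 12: O, bond orders sum to 2 (valence 2) → 0 H
  atom 13: aromatic c, 3 neighbours → 0 H
  atom 14: aromatic c, 2 neighbours → 1 H
  atom 15: C, bond orders sum to 3 (valence 4) → 1 H
  atom 16: O, bond orders sum to 2 (valence 2) → 0 H
Totals → C:11, H:7, N:1, O:4.

C11H7NO4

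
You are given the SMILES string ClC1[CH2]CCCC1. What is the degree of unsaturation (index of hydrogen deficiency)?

Molecular formula: C6H11Cl.
DoU = (2C + 2 + N − H − X) / 2, where X is the halogen count and O/S are ignored.
    = (2·6 + 2 + 0 − 11 − 1) / 2 = 2 / 2 = 1.

1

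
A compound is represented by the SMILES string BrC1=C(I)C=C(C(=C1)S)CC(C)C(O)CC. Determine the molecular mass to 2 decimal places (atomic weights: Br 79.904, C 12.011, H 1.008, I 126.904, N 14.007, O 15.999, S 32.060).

First, the molecular formula is C12H16BrIOS (counting implicit H from valence).
  Br: 1 × 79.904 = 79.904
  C: 12 × 12.011 = 144.132
  H: 16 × 1.008 = 16.128
  I: 1 × 126.904 = 126.904
  O: 1 × 15.999 = 15.999
  S: 1 × 32.060 = 32.060
Sum: 1×79.904 + 12×12.011 + 16×1.008 + 1×126.904 + 1×15.999 + 1×32.060 = 415.127 → 415.13 g/mol.

415.13 g/mol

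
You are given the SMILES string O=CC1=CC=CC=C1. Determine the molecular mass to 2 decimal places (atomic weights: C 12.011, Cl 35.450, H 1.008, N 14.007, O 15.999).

106.12 g/mol

First, the molecular formula is C7H6O (counting implicit H from valence).
  C: 7 × 12.011 = 84.077
  H: 6 × 1.008 = 6.048
  O: 1 × 15.999 = 15.999
Sum: 7×12.011 + 6×1.008 + 1×15.999 = 106.124 → 106.12 g/mol.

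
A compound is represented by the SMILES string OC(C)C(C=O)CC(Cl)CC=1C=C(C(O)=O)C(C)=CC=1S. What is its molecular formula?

C15H19ClO4S

Walk through each heavy atom and fill implicit hydrogens from standard valence (C 4, N 3, O 2, S 2, halogen 1):
  atom 1: O, bond orders sum to 1 (valence 2) → 1 H
  atom 2: C, bond orders sum to 3 (valence 4) → 1 H
  atom 3: C, bond orders sum to 1 (valence 4) → 3 H
  atom 4: C, bond orders sum to 3 (valence 4) → 1 H
  atom 5: C, bond orders sum to 3 (valence 4) → 1 H
  atom 6: O, bond orders sum to 2 (valence 2) → 0 H
  atom 7: C, bond orders sum to 2 (valence 4) → 2 H
  atom 8: C, bond orders sum to 3 (valence 4) → 1 H
  atom 9: Cl (halogen, monovalent) → 0 H
  atom 10: C, bond orders sum to 2 (valence 4) → 2 H
  atom 11: C, bond orders sum to 4 (valence 4) → 0 H
  atom 12: C, bond orders sum to 3 (valence 4) → 1 H
  atom 13: C, bond orders sum to 4 (valence 4) → 0 H
  atom 14: C, bond orders sum to 4 (valence 4) → 0 H
  atom 15: O, bond orders sum to 1 (valence 2) → 1 H
  atom 16: O, bond orders sum to 2 (valence 2) → 0 H
  atom 17: C, bond orders sum to 4 (valence 4) → 0 H
  atom 18: C, bond orders sum to 1 (valence 4) → 3 H
  atom 19: C, bond orders sum to 3 (valence 4) → 1 H
  atom 20: C, bond orders sum to 4 (valence 4) → 0 H
  atom 21: S, bond orders sum to 1 (valence 2) → 1 H
Totals → C:15, H:19, Cl:1, O:4, S:1.
In Hill order: C15H19ClO4S.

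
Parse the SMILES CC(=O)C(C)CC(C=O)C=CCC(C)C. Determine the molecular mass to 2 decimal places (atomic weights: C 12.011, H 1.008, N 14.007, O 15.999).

210.32 g/mol

First, the molecular formula is C13H22O2 (counting implicit H from valence).
  C: 13 × 12.011 = 156.143
  H: 22 × 1.008 = 22.176
  O: 2 × 15.999 = 31.998
Sum: 13×12.011 + 22×1.008 + 2×15.999 = 210.317 → 210.32 g/mol.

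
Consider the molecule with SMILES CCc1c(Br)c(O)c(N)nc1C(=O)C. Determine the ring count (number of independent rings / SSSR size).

In SMILES, each pair of matching ring-closure digits denotes one ring-closing bond; the number of such bonds equals the number of independent rings.
Ring-closure bonds here: 1.

1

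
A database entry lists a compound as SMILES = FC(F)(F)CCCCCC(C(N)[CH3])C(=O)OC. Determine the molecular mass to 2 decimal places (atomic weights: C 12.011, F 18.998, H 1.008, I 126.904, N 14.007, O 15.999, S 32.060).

255.28 g/mol

First, the molecular formula is C11H20F3NO2 (counting implicit H from valence).
  C: 11 × 12.011 = 132.121
  F: 3 × 18.998 = 56.994
  H: 20 × 1.008 = 20.160
  N: 1 × 14.007 = 14.007
  O: 2 × 15.999 = 31.998
Sum: 11×12.011 + 3×18.998 + 20×1.008 + 1×14.007 + 2×15.999 = 255.280 → 255.28 g/mol.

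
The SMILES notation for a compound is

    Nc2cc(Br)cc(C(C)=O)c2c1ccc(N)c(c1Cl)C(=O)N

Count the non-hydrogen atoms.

22

Every atom symbol written in the SMILES (organic subset) is one heavy atom; implicit H are not written.
Heavy atoms by element → Br:1, C:15, Cl:1, N:3, O:2.
Total: 22.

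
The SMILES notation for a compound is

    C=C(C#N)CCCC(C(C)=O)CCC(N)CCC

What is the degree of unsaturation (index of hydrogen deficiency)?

Degree of unsaturation = (number of rings) + (number of π bonds).
Ring closures in the SMILES: 0.
π bonds: 2 double bonds (each 1 DoU), 1 triple bond (each 2 DoU) → 4 DoU from unsaturation.
Total DoU = 0 + 4 = 4.

4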